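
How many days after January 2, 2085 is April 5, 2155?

Day-of-year of January 2, 2085: 2.
Day-of-year of April 5, 2155: 95.
2085 has 365 days, so 365 − 2 = 363 days remain in 2085.
Full years 2086–2154: 53 common + 16 leap = 53×365 + 16×366 = 25201 days.
Total: 363 + 25201 + 95 = 25659 days.

25659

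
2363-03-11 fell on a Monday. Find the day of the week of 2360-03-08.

Tuesday

Count forward from the earlier date (March 8, 2360) to the later (March 11, 2363):
Day-of-year of March 8, 2360: 68.
Day-of-year of March 11, 2363: 70.
2360 has 366 days, so 366 − 68 = 298 days remain in 2360.
Full years: 2361: 365; 2362: 365. Sum = 730.
Total: 298 + 730 + 70 = 1098 days.
1098 mod 7 = 6, so 6 days before Monday is Tuesday.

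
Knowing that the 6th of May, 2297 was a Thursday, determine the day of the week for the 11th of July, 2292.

Count forward from the earlier date (July 11, 2292) to the later (May 6, 2297):
July 11, 2292 → July 11, 2293: 365 days.
July 11, 2293 → July 11, 2294: 365 days.
July 11, 2294 → July 11, 2295: 365 days.
July 11, 2295 → July 11, 2296: 366 days (2296 is a leap year).
July 2296: 31 − 11 = 20 days remain.
Then 9 full months totalling 273 days.
May 1–6, 2297: 6 days.
Residual: 299 days.
Total: 1760 days.
1760 mod 7 = 3, so 3 days before Thursday is Monday.

Monday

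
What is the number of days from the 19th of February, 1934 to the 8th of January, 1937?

Day-of-year of February 19, 1934: 50.
Day-of-year of January 8, 1937: 8.
1934 has 365 days, so 365 − 50 = 315 days remain in 1934.
Full years: 1935: 365; 1936: 366. Sum = 731.
Total: 315 + 731 + 8 = 1054 days.

1054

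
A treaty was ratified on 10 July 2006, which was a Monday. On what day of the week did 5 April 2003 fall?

Count forward from the earlier date (April 5, 2003) to the later (July 10, 2006):
Day-of-year of April 5, 2003: 95.
Day-of-year of July 10, 2006: 191.
2003 has 365 days, so 365 − 95 = 270 days remain in 2003.
Full years: 2004: 366; 2005: 365. Sum = 731.
Total: 270 + 731 + 191 = 1192 days.
1192 mod 7 = 2, so 2 days before Monday is Saturday.

Saturday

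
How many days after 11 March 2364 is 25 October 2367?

1323

March 11, 2364 → March 11, 2365: 365 days.
March 11, 2365 → March 11, 2366: 365 days.
March 11, 2366 → March 11, 2367: 365 days.
March 2367: 31 − 11 = 20 days remain.
Then April (30), May (31), June (30), July (31), August (31), September (30): 30 + 31 + 30 + 31 + 31 + 30 = 183 days.
October 1–25, 2367: 25 days.
Residual: 228 days.
Total: 1323 days.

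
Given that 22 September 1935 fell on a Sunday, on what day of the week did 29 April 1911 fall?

Count forward from the earlier date (April 29, 1911) to the later (September 22, 1935):
Day-of-year of April 29, 1911: 119.
Day-of-year of September 22, 1935: 265.
1911 has 365 days, so 365 − 119 = 246 days remain in 1911.
Full years 1912–1934: 17 common + 6 leap = 17×365 + 6×366 = 8401 days.
Total: 246 + 8401 + 265 = 8912 days.
8912 mod 7 = 1, so 1 day before Sunday is Saturday.

Saturday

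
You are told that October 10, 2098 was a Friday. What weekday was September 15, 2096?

Count forward from the earlier date (September 15, 2096) to the later (October 10, 2098):
September 2096: 30 − 15 = 15 days remain.
Then 24 full months totalling 730 days.
October 1–10, 2098: 10 days.
Total: 15 + 730 + 10 = 755 days.
755 mod 7 = 6, so 6 days before Friday is Saturday.

Saturday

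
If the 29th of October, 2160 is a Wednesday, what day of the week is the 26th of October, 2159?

Friday

Count forward from the earlier date (October 26, 2159) to the later (October 29, 2160):
Day-of-year of October 26, 2159: 299.
Day-of-year of October 29, 2160: 303.
2159 has 365 days, so 365 − 299 = 66 days remain in 2159.
Total: 66 + 303 = 369 days.
369 mod 7 = 5, so 5 days before Wednesday is Friday.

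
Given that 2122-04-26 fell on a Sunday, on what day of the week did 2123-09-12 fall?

Sunday

Day-of-year of April 26, 2122: 116.
Day-of-year of September 12, 2123: 255.
2122 has 365 days, so 365 − 116 = 249 days remain in 2122.
Total: 249 + 255 = 504 days.
504 is a multiple of 7, so 2123-09-12 falls on the same weekday: Sunday.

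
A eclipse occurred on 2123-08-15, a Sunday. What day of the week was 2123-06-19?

Saturday

Count forward from the earlier date (June 19, 2123) to the later (August 15, 2123):
June 2123: 30 − 19 = 11 days remain.
Then July (31): 31 days.
August 1–15, 2123: 15 days.
Total: 11 + 31 + 15 = 57 days.
57 mod 7 = 1, so 1 day before Sunday is Saturday.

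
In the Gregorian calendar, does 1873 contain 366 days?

1873 is not a leap year.

No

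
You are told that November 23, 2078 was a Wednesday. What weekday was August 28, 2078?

Count forward from the earlier date (August 28, 2078) to the later (November 23, 2078):
August 2078: 31 − 28 = 3 days remain.
Then September (30), October (31): 30 + 31 = 61 days.
November 1–23, 2078: 23 days.
Total: 3 + 61 + 23 = 87 days.
87 mod 7 = 3, so 3 days before Wednesday is Sunday.

Sunday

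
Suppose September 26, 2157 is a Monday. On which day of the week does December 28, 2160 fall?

Day-of-year of September 26, 2157: 269.
Day-of-year of December 28, 2160: 363.
2157 has 365 days, so 365 − 269 = 96 days remain in 2157.
Full years: 2158: 365; 2159: 365. Sum = 730.
Total: 96 + 730 + 363 = 1189 days.
1189 mod 7 = 6, so 6 days after Monday is Sunday.

Sunday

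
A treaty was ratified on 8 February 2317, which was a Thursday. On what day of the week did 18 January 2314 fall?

Count forward from the earlier date (January 18, 2314) to the later (February 8, 2317):
Day-of-year of January 18, 2314: 18.
Day-of-year of February 8, 2317: 39.
2314 has 365 days, so 365 − 18 = 347 days remain in 2314.
Full years: 2315: 365; 2316: 366. Sum = 731.
Total: 347 + 731 + 39 = 1117 days.
1117 mod 7 = 4, so 4 days before Thursday is Sunday.

Sunday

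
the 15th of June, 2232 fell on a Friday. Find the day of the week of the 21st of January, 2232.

Saturday

Count forward from the earlier date (January 21, 2232) to the later (June 15, 2232):
January 2232: 31 − 21 = 10 days remain.
Then February 2232 (29), March (31), April (30), May (31): 29 + 31 + 30 + 31 = 121 days.
June 1–15, 2232: 15 days.
Total: 10 + 121 + 15 = 146 days.
146 mod 7 = 6, so 6 days before Friday is Saturday.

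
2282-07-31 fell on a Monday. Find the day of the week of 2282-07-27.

Count forward from the earlier date (July 27, 2282) to the later (July 31, 2282):
Within July 2282: 31 − 27 = 4 days.
4 mod 7 = 4, so 4 days before Monday is Thursday.

Thursday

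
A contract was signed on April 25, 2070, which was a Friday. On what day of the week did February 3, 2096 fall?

From April 25, 2070 to April 25, 2095: 25 years, of which 6 contain a Feb 29 — 19×365 + 6×366 = 9131 days.
April 2095: 30 − 25 = 5 days remain.
Then 9 full months totalling 276 days.
February 1–3, 2096: 3 days (2096 is a leap year).
Residual: 284 days.
Total: 9415 days.
9415 is a multiple of 7, so February 3, 2096 falls on the same weekday: Friday.

Friday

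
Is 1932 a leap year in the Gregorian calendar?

1932 is a leap year.

Yes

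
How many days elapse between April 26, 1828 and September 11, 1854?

Day-of-year of April 26, 1828: 117.
Day-of-year of September 11, 1854: 254.
1828 has 366 days, so 366 − 117 = 249 days remain in 1828.
Full years 1829–1853: 19 common + 6 leap = 19×365 + 6×366 = 9131 days.
Total: 249 + 9131 + 254 = 9634 days.

9634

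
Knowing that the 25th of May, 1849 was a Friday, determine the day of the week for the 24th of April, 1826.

Count forward from the earlier date (April 24, 1826) to the later (May 25, 1849):
Day-of-year of April 24, 1826: 114.
Day-of-year of May 25, 1849: 145.
1826 has 365 days, so 365 − 114 = 251 days remain in 1826.
Full years 1827–1848: 16 common + 6 leap = 16×365 + 6×366 = 8036 days.
Total: 251 + 8036 + 145 = 8432 days.
8432 mod 7 = 4, so 4 days before Friday is Monday.

Monday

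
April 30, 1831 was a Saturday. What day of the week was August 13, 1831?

April 1831: 30 − 30 = 0 days remain.
Then May (31), June (30), July (31): 31 + 30 + 31 = 92 days.
August 1–13, 1831: 13 days.
Total: 0 + 92 + 13 = 105 days.
105 is a multiple of 7, so August 13, 1831 falls on the same weekday: Saturday.

Saturday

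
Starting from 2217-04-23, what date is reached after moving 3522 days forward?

2226-12-14

Count 3522 days after April 23, 2217:
Day-of-year of April 23, 2217: 113.
Day-of-year of December 14, 2226: 348.
2217 has 365 days, so 365 − 113 = 252 days remain in 2217.
Full years 2218–2225: 6 common + 2 leap = 6×365 + 2×366 = 2922 days.
Total: 252 + 2922 + 348 = 3522 days.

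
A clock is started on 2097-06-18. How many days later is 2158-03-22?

Day-of-year of June 18, 2097: 169.
Day-of-year of March 22, 2158: 81.
2097 has 365 days, so 365 − 169 = 196 days remain in 2097.
Full years 2098–2157: 46 common + 14 leap = 46×365 + 14×366 = 21914 days.
Total: 196 + 21914 + 81 = 22191 days.

22191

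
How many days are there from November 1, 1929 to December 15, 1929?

44

November 1929: 30 − 1 = 29 days remain.
December 1–15, 1929: 15 days.
Total: 29 + 15 = 44 days.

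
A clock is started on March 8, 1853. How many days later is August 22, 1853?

March 1853: 31 − 8 = 23 days remain.
Then April (30), May (31), June (30), July (31): 30 + 31 + 30 + 31 = 122 days.
August 1–22, 1853: 22 days.
Total: 23 + 122 + 22 = 167 days.

167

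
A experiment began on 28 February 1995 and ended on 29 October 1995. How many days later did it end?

243

February 1995: 28 − 28 = 0 days remain (1995 is not a leap year, so February has 28 days).
Then March (31), April (30), May (31), June (30), July (31), August (31), September (30): 31 + 30 + 31 + 30 + 31 + 31 + 30 = 214 days.
October 1–29, 1995: 29 days.
Total: 0 + 214 + 29 = 243 days.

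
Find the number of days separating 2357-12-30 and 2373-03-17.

5556

From December 30, 2357 to December 30, 2372: 15 years, of which 4 contain a Feb 29 — 11×365 + 4×366 = 5479 days.
December 2372: 31 − 30 = 1 day remains.
Then January (31), February 2373 (28): 31 + 28 = 59 days.
March 1–17, 2373: 17 days.
Residual: 77 days.
Total: 5556 days.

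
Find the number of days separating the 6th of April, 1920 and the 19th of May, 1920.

43

April 1920: 30 − 6 = 24 days remain.
May 1–19, 1920: 19 days.
Total: 24 + 19 = 43 days.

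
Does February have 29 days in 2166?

No

2166 is not a leap year.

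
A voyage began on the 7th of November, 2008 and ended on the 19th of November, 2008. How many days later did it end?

Within November 2008: 19 − 7 = 12 days.

12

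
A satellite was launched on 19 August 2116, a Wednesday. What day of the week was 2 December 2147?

From August 19, 2116 to August 19, 2147: 31 years, of which 7 contain a Feb 29 — 24×365 + 7×366 = 11322 days.
August 2147: 31 − 19 = 12 days remain.
Then September (30), October (31), November (30): 30 + 31 + 30 = 91 days.
December 1–2, 2147: 2 days.
Residual: 105 days.
Total: 11427 days.
11427 mod 7 = 3, so 3 days after Wednesday is Saturday.

Saturday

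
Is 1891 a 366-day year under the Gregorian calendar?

No

1891 is not a leap year.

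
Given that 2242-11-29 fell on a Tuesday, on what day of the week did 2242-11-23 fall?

Wednesday

Count forward from the earlier date (November 23, 2242) to the later (November 29, 2242):
Within November 2242: 29 − 23 = 6 days.
6 mod 7 = 6, so 6 days before Tuesday is Wednesday.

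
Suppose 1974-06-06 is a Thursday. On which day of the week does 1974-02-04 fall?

Monday

Count forward from the earlier date (February 4, 1974) to the later (June 6, 1974):
February 1974: 28 − 4 = 24 days remain (1974 is not a leap year, so February has 28 days).
Then March (31), April (30), May (31): 31 + 30 + 31 = 92 days.
June 1–6, 1974: 6 days.
Total: 24 + 92 + 6 = 122 days.
122 mod 7 = 3, so 3 days before Thursday is Monday.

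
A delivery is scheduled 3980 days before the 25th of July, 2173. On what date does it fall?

the 1st of September, 2162

Count 3980 days before July 25, 2173:
Day-of-year of September 1, 2162: 244.
Day-of-year of July 25, 2173: 206.
2162 has 365 days, so 365 − 244 = 121 days remain in 2162.
Full years 2163–2172: 7 common + 3 leap = 7×365 + 3×366 = 3653 days.
Total: 121 + 3653 + 206 = 3980 days.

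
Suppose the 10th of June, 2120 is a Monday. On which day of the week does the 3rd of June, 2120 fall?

Count forward from the earlier date (June 3, 2120) to the later (June 10, 2120):
Within June 2120: 10 − 3 = 7 days.
7 is a multiple of 7, so the 3rd of June, 2120 falls on the same weekday: Monday.

Monday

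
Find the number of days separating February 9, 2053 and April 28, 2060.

2635

Day-of-year of February 9, 2053: 40.
Day-of-year of April 28, 2060: 119.
2053 has 365 days, so 365 − 40 = 325 days remain in 2053.
Full years: 2054: 365; 2055: 365; 2056: 366; 2057: 365; 2058: 365; 2059: 365. Sum = 2191.
Total: 325 + 2191 + 119 = 2635 days.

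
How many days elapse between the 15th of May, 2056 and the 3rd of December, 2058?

May 15, 2056 → May 15, 2057: 365 days.
May 15, 2057 → May 15, 2058: 365 days.
May 2058: 31 − 15 = 16 days remain.
Then June (30), July (31), August (31), September (30), October (31), November (30): 30 + 31 + 31 + 30 + 31 + 30 = 183 days.
December 1–3, 2058: 3 days.
Residual: 202 days.
Total: 932 days.

932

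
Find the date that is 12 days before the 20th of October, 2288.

the 8th of October, 2288

Count 12 days before October 20, 2288:
Within October 2288: 20 − 8 = 12 days.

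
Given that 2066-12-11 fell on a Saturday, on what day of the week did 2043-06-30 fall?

Tuesday

Count forward from the earlier date (June 30, 2043) to the later (December 11, 2066):
Day-of-year of June 30, 2043: 181.
Day-of-year of December 11, 2066: 345.
2043 has 365 days, so 365 − 181 = 184 days remain in 2043.
Full years 2044–2065: 16 common + 6 leap = 16×365 + 6×366 = 8036 days.
Total: 184 + 8036 + 345 = 8565 days.
8565 mod 7 = 4, so 4 days before Saturday is Tuesday.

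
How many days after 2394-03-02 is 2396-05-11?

March 2, 2394 → March 2, 2395: 365 days.
March 2, 2395 → March 2, 2396: 366 days (2396 is a leap year).
March 2396: 31 − 2 = 29 days remain.
Then April (30): 30 days.
May 1–11, 2396: 11 days.
Residual: 70 days.
Total: 801 days.

801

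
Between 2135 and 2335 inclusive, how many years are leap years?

Years divisible by 4: 2136, 2140, …, 2332 — 50 in all.
Of these, 2200, 2300 are divisible by 100 but not 400, so not leap.
Leap years: 50 − 2 = 48.

48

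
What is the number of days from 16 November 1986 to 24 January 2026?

14314

From November 16, 1986 to November 16, 2025: 39 years, of which 10 contain a Feb 29 — 29×365 + 10×366 = 14245 days.
(2000 is a leap year (divisible by 400).)
November 2025: 30 − 16 = 14 days remain.
Then December (31): 31 days.
January 1–24, 2026: 24 days.
Residual: 69 days.
Total: 14314 days.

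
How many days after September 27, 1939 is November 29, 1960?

7734

From September 27, 1939 to September 27, 1960: 21 years, of which 6 contain a Feb 29 — 15×365 + 6×366 = 7671 days.
September 1960: 30 − 27 = 3 days remain.
Then October (31): 31 days.
November 1–29, 1960: 29 days.
Residual: 63 days.
Total: 7734 days.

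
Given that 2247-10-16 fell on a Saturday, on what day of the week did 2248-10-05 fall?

Day-of-year of October 16, 2247: 289.
Day-of-year of October 5, 2248: 279.
2247 has 365 days, so 365 − 289 = 76 days remain in 2247.
Total: 76 + 279 = 355 days.
355 mod 7 = 5, so 5 days after Saturday is Thursday.

Thursday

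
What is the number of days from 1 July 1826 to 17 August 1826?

47

July 1826: 31 − 1 = 30 days remain.
August 1–17, 1826: 17 days.
Total: 30 + 17 = 47 days.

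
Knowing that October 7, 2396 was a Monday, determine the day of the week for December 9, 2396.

Monday

October 2396: 31 − 7 = 24 days remain.
Then November (30): 30 days.
December 1–9, 2396: 9 days.
Total: 24 + 30 + 9 = 63 days.
63 is a multiple of 7, so December 9, 2396 falls on the same weekday: Monday.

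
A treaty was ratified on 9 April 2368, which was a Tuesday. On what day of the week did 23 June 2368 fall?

April 2368: 30 − 9 = 21 days remain.
Then May (31): 31 days.
June 1–23, 2368: 23 days.
Total: 21 + 31 + 23 = 75 days.
75 mod 7 = 5, so 5 days after Tuesday is Sunday.

Sunday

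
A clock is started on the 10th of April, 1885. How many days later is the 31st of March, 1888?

1086

Day-of-year of April 10, 1885: 100.
Day-of-year of March 31, 1888: 91.
1885 has 365 days, so 365 − 100 = 265 days remain in 1885.
Full years: 1886: 365; 1887: 365. Sum = 730.
Total: 265 + 730 + 91 = 1086 days.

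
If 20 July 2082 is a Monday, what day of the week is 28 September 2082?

Monday

July 2082: 31 − 20 = 11 days remain.
Then August (31): 31 days.
September 1–28, 2082: 28 days.
Total: 11 + 31 + 28 = 70 days.
70 is a multiple of 7, so 28 September 2082 falls on the same weekday: Monday.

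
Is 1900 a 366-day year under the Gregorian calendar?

No

1900 is not a leap year (divisible by 100 but not 400).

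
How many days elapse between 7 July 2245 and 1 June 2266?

7634

Day-of-year of July 7, 2245: 188.
Day-of-year of June 1, 2266: 152.
2245 has 365 days, so 365 − 188 = 177 days remain in 2245.
Full years 2246–2265: 15 common + 5 leap = 15×365 + 5×366 = 7305 days.
Total: 177 + 7305 + 152 = 7634 days.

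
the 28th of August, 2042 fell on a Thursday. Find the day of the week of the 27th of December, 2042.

August 2042: 31 − 28 = 3 days remain.
Then September (30), October (31), November (30): 30 + 31 + 30 = 91 days.
December 1–27, 2042: 27 days.
Total: 3 + 91 + 27 = 121 days.
121 mod 7 = 2, so 2 days after Thursday is Saturday.

Saturday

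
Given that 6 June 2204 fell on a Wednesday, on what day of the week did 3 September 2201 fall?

Count forward from the earlier date (September 3, 2201) to the later (June 6, 2204):
September 3, 2201 → September 3, 2202: 365 days.
September 3, 2202 → September 3, 2203: 365 days.
September 2203: 30 − 3 = 27 days remain.
Then October (31), November (30), December (31), January (31), February 2204 (29), March (31), April (30), May (31): 31 + 30 + 31 + 31 + 29 + 31 + 30 + 31 = 244 days.
June 1–6, 2204: 6 days.
Residual: 277 days.
Total: 1007 days.
1007 mod 7 = 6, so 6 days before Wednesday is Thursday.

Thursday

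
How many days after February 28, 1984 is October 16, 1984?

231

February 1984: 29 − 28 = 1 day remains (1984 is a leap year, so February has 29 days).
Then March (31), April (30), May (31), June (30), July (31), August (31), September (30): 31 + 30 + 31 + 30 + 31 + 31 + 30 = 214 days.
October 1–16, 1984: 16 days.
Total: 1 + 214 + 16 = 231 days.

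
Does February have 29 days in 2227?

No

2227 is not a leap year.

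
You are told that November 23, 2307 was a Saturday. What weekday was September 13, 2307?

Friday

Count forward from the earlier date (September 13, 2307) to the later (November 23, 2307):
September 2307: 30 − 13 = 17 days remain.
Then October (31): 31 days.
November 1–23, 2307: 23 days.
Total: 17 + 31 + 23 = 71 days.
71 mod 7 = 1, so 1 day before Saturday is Friday.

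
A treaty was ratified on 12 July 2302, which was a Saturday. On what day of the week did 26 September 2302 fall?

July 2302: 31 − 12 = 19 days remain.
Then August (31): 31 days.
September 1–26, 2302: 26 days.
Total: 19 + 31 + 26 = 76 days.
76 mod 7 = 6, so 6 days after Saturday is Friday.

Friday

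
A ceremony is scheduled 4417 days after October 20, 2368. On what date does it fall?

November 23, 2380

Count 4417 days after October 20, 2368:
Day-of-year of October 20, 2368: 294.
Day-of-year of November 23, 2380: 328.
2368 has 366 days, so 366 − 294 = 72 days remain in 2368.
Full years 2369–2379: 9 common + 2 leap = 9×365 + 2×366 = 4017 days.
Total: 72 + 4017 + 328 = 4417 days.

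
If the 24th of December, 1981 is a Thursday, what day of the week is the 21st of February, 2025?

Day-of-year of December 24, 1981: 358.
Day-of-year of February 21, 2025: 52.
1981 has 365 days, so 365 − 358 = 7 days remain in 1981.
Full years 1982–2024: 32 common + 11 leap = 32×365 + 11×366 = 15706 days.
Total: 7 + 15706 + 52 = 15765 days.
15765 mod 7 = 1, so 1 day after Thursday is Friday.

Friday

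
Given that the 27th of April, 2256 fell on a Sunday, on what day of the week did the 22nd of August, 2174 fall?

Count forward from the earlier date (August 22, 2174) to the later (April 27, 2256):
From August 22, 2174 to August 22, 2255: 81 years, of which 19 contain a Feb 29 — 62×365 + 19×366 = 29584 days.
(2200 is not a leap year (divisible by 100 but not 400).)
August 2255: 31 − 22 = 9 days remain.
Then September (30), October (31), November (30), December (31), January (31), February 2256 (29), March (31): 30 + 31 + 30 + 31 + 31 + 29 + 31 = 213 days.
April 1–27, 2256: 27 days.
Residual: 249 days.
Total: 29833 days.
29833 mod 7 = 6, so 6 days before Sunday is Monday.

Monday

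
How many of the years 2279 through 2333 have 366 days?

Years divisible by 4: 2280, 2284, …, 2332 — 14 in all.
Of these, 2300 is divisible by 100 but not 400, so not leap.
Leap years: 14 − 1 = 13.

13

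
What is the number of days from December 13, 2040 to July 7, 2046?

Day-of-year of December 13, 2040: 348.
Day-of-year of July 7, 2046: 188.
2040 has 366 days, so 366 − 348 = 18 days remain in 2040.
Full years: 2041: 365; 2042: 365; 2043: 365; 2044: 366; 2045: 365. Sum = 1826.
Total: 18 + 1826 + 188 = 2032 days.

2032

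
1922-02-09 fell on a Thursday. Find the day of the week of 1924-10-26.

February 9, 1922 → February 9, 1923: 365 days.
February 9, 1923 → February 9, 1924: 365 days.
February 1924: 29 − 9 = 20 days remain (1924 is a leap year, so February has 29 days).
Then March (31), April (30), May (31), June (30), July (31), August (31), September (30): 31 + 30 + 31 + 30 + 31 + 31 + 30 = 214 days.
October 1–26, 1924: 26 days.
Residual: 260 days.
Total: 990 days.
990 mod 7 = 3, so 3 days after Thursday is Sunday.

Sunday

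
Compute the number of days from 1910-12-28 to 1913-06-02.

887

Day-of-year of December 28, 1910: 362.
Day-of-year of June 2, 1913: 153.
1910 has 365 days, so 365 − 362 = 3 days remain in 1910.
Full years: 1911: 365; 1912: 366. Sum = 731.
Total: 3 + 731 + 153 = 887 days.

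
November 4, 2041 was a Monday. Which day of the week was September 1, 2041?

Sunday

Count forward from the earlier date (September 1, 2041) to the later (November 4, 2041):
September 2041: 30 − 1 = 29 days remain.
Then October (31): 31 days.
November 1–4, 2041: 4 days.
Total: 29 + 31 + 4 = 64 days.
64 mod 7 = 1, so 1 day before Monday is Sunday.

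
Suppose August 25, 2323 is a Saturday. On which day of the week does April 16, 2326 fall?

Friday

Day-of-year of August 25, 2323: 237.
Day-of-year of April 16, 2326: 106.
2323 has 365 days, so 365 − 237 = 128 days remain in 2323.
Full years: 2324: 366; 2325: 365. Sum = 731.
Total: 128 + 731 + 106 = 965 days.
965 mod 7 = 6, so 6 days after Saturday is Friday.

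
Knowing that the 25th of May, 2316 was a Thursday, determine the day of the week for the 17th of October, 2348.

Day-of-year of May 25, 2316: 146.
Day-of-year of October 17, 2348: 291.
2316 has 366 days, so 366 − 146 = 220 days remain in 2316.
Full years 2317–2347: 24 common + 7 leap = 24×365 + 7×366 = 11322 days.
Total: 220 + 11322 + 291 = 11833 days.
11833 mod 7 = 3, so 3 days after Thursday is Sunday.

Sunday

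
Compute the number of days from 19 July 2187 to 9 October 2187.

July 2187: 31 − 19 = 12 days remain.
Then August (31), September (30): 31 + 30 = 61 days.
October 1–9, 2187: 9 days.
Total: 12 + 61 + 9 = 82 days.

82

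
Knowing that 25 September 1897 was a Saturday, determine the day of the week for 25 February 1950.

Saturday

From September 25, 1897 to September 25, 1949: 52 years, of which 12 contain a Feb 29 — 40×365 + 12×366 = 18992 days.
(1900 is not a leap year (divisible by 100 but not 400).)
September 1949: 30 − 25 = 5 days remain.
Then October (31), November (30), December (31), January (31): 31 + 30 + 31 + 31 = 123 days.
February 1–25, 1950: 25 days (1950 is not a leap year).
Residual: 153 days.
Total: 19145 days.
19145 is a multiple of 7, so 25 February 1950 falls on the same weekday: Saturday.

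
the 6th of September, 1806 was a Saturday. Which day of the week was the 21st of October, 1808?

Day-of-year of September 6, 1806: 249.
Day-of-year of October 21, 1808: 295.
1806 has 365 days, so 365 − 249 = 116 days remain in 1806.
Full years: 1807: 365. Sum = 365.
Total: 116 + 365 + 295 = 776 days.
776 mod 7 = 6, so 6 days after Saturday is Friday.

Friday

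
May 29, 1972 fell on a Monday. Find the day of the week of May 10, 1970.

Sunday

Count forward from the earlier date (May 10, 1970) to the later (May 29, 1972):
May 1970: 31 − 10 = 21 days remain.
Then 23 full months totalling 700 days.
May 1–29, 1972: 29 days.
Total: 21 + 700 + 29 = 750 days.
750 mod 7 = 1, so 1 day before Monday is Sunday.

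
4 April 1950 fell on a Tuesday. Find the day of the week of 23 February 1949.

Wednesday

Count forward from the earlier date (February 23, 1949) to the later (April 4, 1950):
February 1949: 28 − 23 = 5 days remain (1949 is not a leap year, so February has 28 days).
Then 13 full months totalling 396 days.
April 1–4, 1950: 4 days.
Total: 5 + 396 + 4 = 405 days.
405 mod 7 = 6, so 6 days before Tuesday is Wednesday.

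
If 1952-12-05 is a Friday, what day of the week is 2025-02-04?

Tuesday

From December 5, 1952 to December 5, 2024: 72 years, of which 18 contain a Feb 29 — 54×365 + 18×366 = 26298 days.
(2000 is a leap year (divisible by 400).)
December 2024: 31 − 5 = 26 days remain.
Then January (31): 31 days.
February 1–4, 2025: 4 days (2025 is not a leap year).
Residual: 61 days.
Total: 26359 days.
26359 mod 7 = 4, so 4 days after Friday is Tuesday.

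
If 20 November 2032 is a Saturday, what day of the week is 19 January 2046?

From November 20, 2032 to November 20, 2045: 13 years, of which 3 contain a Feb 29 — 10×365 + 3×366 = 4748 days.
November 2045: 30 − 20 = 10 days remain.
Then December (31): 31 days.
January 1–19, 2046: 19 days.
Residual: 60 days.
Total: 4808 days.
4808 mod 7 = 6, so 6 days after Saturday is Friday.

Friday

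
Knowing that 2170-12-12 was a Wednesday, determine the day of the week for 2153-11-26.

Count forward from the earlier date (November 26, 2153) to the later (December 12, 2170):
From November 26, 2153 to November 26, 2170: 17 years, of which 4 contain a Feb 29 — 13×365 + 4×366 = 6209 days.
November 2170: 30 − 26 = 4 days remain.
December 1–12, 2170: 12 days.
Residual: 16 days.
Total: 6225 days.
6225 mod 7 = 2, so 2 days before Wednesday is Monday.

Monday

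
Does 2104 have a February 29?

2104 is a leap year.

Yes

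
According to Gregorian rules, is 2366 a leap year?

No

2366 is not a leap year.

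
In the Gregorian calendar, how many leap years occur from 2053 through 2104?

12

Years divisible by 4: 2056, 2060, …, 2104 — 13 in all.
Of these, 2100 is divisible by 100 but not 400, so not leap.
Leap years: 13 − 1 = 12.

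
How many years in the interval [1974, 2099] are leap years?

Years divisible by 4: 1976, 1980, …, 2096 — 31 in all.
2000 is divisible by 400, so still leap.
No century exceptions apply. Count: 31.

31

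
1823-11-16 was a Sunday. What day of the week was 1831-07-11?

Day-of-year of November 16, 1823: 320.
Day-of-year of July 11, 1831: 192.
1823 has 365 days, so 365 − 320 = 45 days remain in 1823.
Full years 1824–1830: 5 common + 2 leap = 5×365 + 2×366 = 2557 days.
Total: 45 + 2557 + 192 = 2794 days.
2794 mod 7 = 1, so 1 day after Sunday is Monday.

Monday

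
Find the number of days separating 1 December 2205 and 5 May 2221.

From December 1, 2205 to December 1, 2220: 15 years, of which 4 contain a Feb 29 — 11×365 + 4×366 = 5479 days.
December 2220: 31 − 1 = 30 days remain.
Then January (31), February 2221 (28), March (31), April (30): 31 + 28 + 31 + 30 = 120 days.
May 1–5, 2221: 5 days.
Residual: 155 days.
Total: 5634 days.

5634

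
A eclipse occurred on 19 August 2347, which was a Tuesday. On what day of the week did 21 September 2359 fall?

Monday

From August 19, 2347 to August 19, 2359: 12 years, of which 3 contain a Feb 29 — 9×365 + 3×366 = 4383 days.
August 2359: 31 − 19 = 12 days remain.
September 1–21, 2359: 21 days.
Residual: 33 days.
Total: 4416 days.
4416 mod 7 = 6, so 6 days after Tuesday is Monday.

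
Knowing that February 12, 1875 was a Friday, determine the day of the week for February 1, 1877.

February 1875: 28 − 12 = 16 days remain (1875 is not a leap year, so February has 28 days).
Then 23 full months totalling 703 days.
February 1, 1877: 1 day (1877 is not a leap year).
Total: 16 + 703 + 1 = 720 days.
720 mod 7 = 6, so 6 days after Friday is Thursday.

Thursday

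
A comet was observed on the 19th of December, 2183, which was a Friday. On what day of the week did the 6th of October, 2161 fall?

Tuesday

Count forward from the earlier date (October 6, 2161) to the later (December 19, 2183):
Day-of-year of October 6, 2161: 279.
Day-of-year of December 19, 2183: 353.
2161 has 365 days, so 365 − 279 = 86 days remain in 2161.
Full years 2162–2182: 16 common + 5 leap = 16×365 + 5×366 = 7670 days.
Total: 86 + 7670 + 353 = 8109 days.
8109 mod 7 = 3, so 3 days before Friday is Tuesday.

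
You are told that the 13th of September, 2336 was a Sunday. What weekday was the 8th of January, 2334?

Monday

Count forward from the earlier date (January 8, 2334) to the later (September 13, 2336):
January 2334: 31 − 8 = 23 days remain.
Then 31 full months totalling 943 days.
September 1–13, 2336: 13 days.
Total: 23 + 943 + 13 = 979 days.
979 mod 7 = 6, so 6 days before Sunday is Monday.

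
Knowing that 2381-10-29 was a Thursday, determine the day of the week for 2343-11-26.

Friday

Count forward from the earlier date (November 26, 2343) to the later (October 29, 2381):
From November 26, 2343 to November 26, 2380: 37 years, of which 10 contain a Feb 29 — 27×365 + 10×366 = 13515 days.
November 2380: 30 − 26 = 4 days remain.
Then 10 full months totalling 304 days.
October 1–29, 2381: 29 days.
Residual: 337 days.
Total: 13852 days.
13852 mod 7 = 6, so 6 days before Thursday is Friday.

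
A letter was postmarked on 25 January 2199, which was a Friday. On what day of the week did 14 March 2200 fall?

Friday

January 2199: 31 − 25 = 6 days remain.
Then 13 full months totalling 393 days.
March 1–14, 2200: 14 days.
Total: 6 + 393 + 14 = 413 days.
413 is a multiple of 7, so 14 March 2200 falls on the same weekday: Friday.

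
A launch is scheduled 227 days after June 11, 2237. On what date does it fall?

January 24, 2238

Count 227 days after June 11, 2237:
Day-of-year of June 11, 2237: 162.
Day-of-year of January 24, 2238: 24.
2237 has 365 days, so 365 − 162 = 203 days remain in 2237.
Total: 203 + 24 = 227 days.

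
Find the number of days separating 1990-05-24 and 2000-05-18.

3647

Day-of-year of May 24, 1990: 144.
Day-of-year of May 18, 2000: 139.
1990 has 365 days, so 365 − 144 = 221 days remain in 1990.
Full years 1991–1999: 7 common + 2 leap = 7×365 + 2×366 = 3287 days.
Total: 221 + 3287 + 139 = 3647 days.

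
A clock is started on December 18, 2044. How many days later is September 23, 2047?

1009

Day-of-year of December 18, 2044: 353.
Day-of-year of September 23, 2047: 266.
2044 has 366 days, so 366 − 353 = 13 days remain in 2044.
Full years: 2045: 365; 2046: 365. Sum = 730.
Total: 13 + 730 + 266 = 1009 days.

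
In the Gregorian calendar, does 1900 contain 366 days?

No

1900 is not a leap year (divisible by 100 but not 400).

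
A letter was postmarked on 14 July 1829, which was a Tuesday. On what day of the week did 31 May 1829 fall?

Count forward from the earlier date (May 31, 1829) to the later (July 14, 1829):
May 1829: 31 − 31 = 0 days remain.
Then June (30): 30 days.
July 1–14, 1829: 14 days.
Total: 0 + 30 + 14 = 44 days.
44 mod 7 = 2, so 2 days before Tuesday is Sunday.

Sunday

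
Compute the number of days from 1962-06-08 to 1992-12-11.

11144

From June 8, 1962 to June 8, 1992: 30 years, of which 8 contain a Feb 29 — 22×365 + 8×366 = 10958 days.
June 1992: 30 − 8 = 22 days remain.
Then July (31), August (31), September (30), October (31), November (30): 31 + 31 + 30 + 31 + 30 = 153 days.
December 1–11, 1992: 11 days.
Residual: 186 days.
Total: 11144 days.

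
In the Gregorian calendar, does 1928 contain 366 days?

1928 is a leap year.

Yes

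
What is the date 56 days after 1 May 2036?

26 June 2036

Count 56 days after May 1, 2036:
May 2036: 31 − 1 = 30 days remain.
June 1–26, 2036: 26 days.
Total: 30 + 26 = 56 days.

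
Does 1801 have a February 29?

1801 is not a leap year.

No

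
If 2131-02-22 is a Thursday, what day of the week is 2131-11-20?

February 2131: 28 − 22 = 6 days remain (2131 is not a leap year, so February has 28 days).
Then March (31), April (30), May (31), June (30), July (31), August (31), September (30), October (31): 31 + 30 + 31 + 30 + 31 + 31 + 30 + 31 = 245 days.
November 1–20, 2131: 20 days.
Total: 6 + 245 + 20 = 271 days.
271 mod 7 = 5, so 5 days after Thursday is Tuesday.

Tuesday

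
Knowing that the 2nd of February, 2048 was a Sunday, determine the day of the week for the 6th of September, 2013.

Count forward from the earlier date (September 6, 2013) to the later (February 2, 2048):
From September 6, 2013 to September 6, 2047: 34 years, of which 8 contain a Feb 29 — 26×365 + 8×366 = 12418 days.
September 2047: 30 − 6 = 24 days remain.
Then October (31), November (30), December (31), January (31): 31 + 30 + 31 + 31 = 123 days.
February 1–2, 2048: 2 days (2048 is a leap year).
Residual: 149 days.
Total: 12567 days.
12567 mod 7 = 2, so 2 days before Sunday is Friday.

Friday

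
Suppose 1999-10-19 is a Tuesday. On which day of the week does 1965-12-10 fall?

Count forward from the earlier date (December 10, 1965) to the later (October 19, 1999):
From December 10, 1965 to December 10, 1998: 33 years, of which 8 contain a Feb 29 — 25×365 + 8×366 = 12053 days.
December 1998: 31 − 10 = 21 days remain.
Then 9 full months totalling 273 days.
October 1–19, 1999: 19 days.
Residual: 313 days.
Total: 12366 days.
12366 mod 7 = 4, so 4 days before Tuesday is Friday.

Friday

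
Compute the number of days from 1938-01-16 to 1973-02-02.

12801

From January 16, 1938 to January 16, 1973: 35 years, of which 9 contain a Feb 29 — 26×365 + 9×366 = 12784 days.
January 1973: 31 − 16 = 15 days remain.
February 1–2, 1973: 2 days (1973 is not a leap year).
Residual: 17 days.
Total: 12801 days.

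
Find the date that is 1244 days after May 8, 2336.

October 4, 2339

Count 1244 days after May 8, 2336:
Day-of-year of May 8, 2336: 129.
Day-of-year of October 4, 2339: 277.
2336 has 366 days, so 366 − 129 = 237 days remain in 2336.
Full years: 2337: 365; 2338: 365. Sum = 730.
Total: 237 + 730 + 277 = 1244 days.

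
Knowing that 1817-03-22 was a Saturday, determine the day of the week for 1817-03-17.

Count forward from the earlier date (March 17, 1817) to the later (March 22, 1817):
Within March 1817: 22 − 17 = 5 days.
5 mod 7 = 5, so 5 days before Saturday is Monday.

Monday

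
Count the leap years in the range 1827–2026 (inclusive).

49

Years divisible by 4: 1828, 1832, …, 2024 — 50 in all.
Of these, 1900 is divisible by 100 but not 400, so not leap.
2000 is divisible by 400, so still leap.
Leap years: 50 − 1 = 49.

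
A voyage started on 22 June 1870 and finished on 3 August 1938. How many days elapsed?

From June 22, 1870 to June 22, 1938: 68 years, of which 16 contain a Feb 29 — 52×365 + 16×366 = 24836 days.
(1900 is not a leap year (divisible by 100 but not 400).)
June 1938: 30 − 22 = 8 days remain.
Then July (31): 31 days.
August 1–3, 1938: 3 days.
Residual: 42 days.
Total: 24878 days.

24878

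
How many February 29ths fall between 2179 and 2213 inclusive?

Years divisible by 4 in [2179, 2213]: 2180, 2184, 2188, 2192, 2196, 2200, 2204, 2208, 2212.
Of these, 2200 is divisible by 100 but not 400, so not leap.
Leap years: 9 − 1 = 8.

8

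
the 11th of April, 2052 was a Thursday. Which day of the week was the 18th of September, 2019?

Count forward from the earlier date (September 18, 2019) to the later (April 11, 2052):
From September 18, 2019 to September 18, 2051: 32 years, of which 8 contain a Feb 29 — 24×365 + 8×366 = 11688 days.
September 2051: 30 − 18 = 12 days remain.
Then October (31), November (30), December (31), January (31), February 2052 (29), March (31): 31 + 30 + 31 + 31 + 29 + 31 = 183 days.
April 1–11, 2052: 11 days.
Residual: 206 days.
Total: 11894 days.
11894 mod 7 = 1, so 1 day before Thursday is Wednesday.

Wednesday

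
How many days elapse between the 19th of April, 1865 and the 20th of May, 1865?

April 1865: 30 − 19 = 11 days remain.
May 1–20, 1865: 20 days.
Total: 11 + 20 = 31 days.

31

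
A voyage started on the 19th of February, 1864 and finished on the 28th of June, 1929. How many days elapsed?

Day-of-year of February 19, 1864: 50.
Day-of-year of June 28, 1929: 179.
1864 has 366 days, so 366 − 50 = 316 days remain in 1864.
Full years 1865–1928: 49 common + 15 leap = 49×365 + 15×366 = 23375 days.
Total: 316 + 23375 + 179 = 23870 days.

23870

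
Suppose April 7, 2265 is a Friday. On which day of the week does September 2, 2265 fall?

April 2265: 30 − 7 = 23 days remain.
Then May (31), June (30), July (31), August (31): 31 + 30 + 31 + 31 = 123 days.
September 1–2, 2265: 2 days.
Total: 23 + 123 + 2 = 148 days.
148 mod 7 = 1, so 1 day after Friday is Saturday.

Saturday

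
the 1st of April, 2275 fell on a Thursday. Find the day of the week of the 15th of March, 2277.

Thursday

April 2275: 30 − 1 = 29 days remain.
Then 22 full months totalling 670 days.
March 1–15, 2277: 15 days.
Total: 29 + 670 + 15 = 714 days.
714 is a multiple of 7, so the 15th of March, 2277 falls on the same weekday: Thursday.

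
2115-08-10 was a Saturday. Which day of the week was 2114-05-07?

Count forward from the earlier date (May 7, 2114) to the later (August 10, 2115):
Day-of-year of May 7, 2114: 127.
Day-of-year of August 10, 2115: 222.
2114 has 365 days, so 365 − 127 = 238 days remain in 2114.
Total: 238 + 222 = 460 days.
460 mod 7 = 5, so 5 days before Saturday is Monday.

Monday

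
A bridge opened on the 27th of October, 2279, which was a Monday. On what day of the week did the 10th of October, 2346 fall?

Day-of-year of October 27, 2279: 300.
Day-of-year of October 10, 2346: 283.
2279 has 365 days, so 365 − 300 = 65 days remain in 2279.
Full years 2280–2345: 50 common + 16 leap = 50×365 + 16×366 = 24106 days.
Total: 65 + 24106 + 283 = 24454 days.
24454 mod 7 = 3, so 3 days after Monday is Thursday.

Thursday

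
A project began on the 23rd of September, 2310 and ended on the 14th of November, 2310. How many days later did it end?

September 2310: 30 − 23 = 7 days remain.
Then October (31): 31 days.
November 1–14, 2310: 14 days.
Total: 7 + 31 + 14 = 52 days.

52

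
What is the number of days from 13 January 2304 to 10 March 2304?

January 2304: 31 − 13 = 18 days remain.
Then February 2304 (29): 29 days.
March 1–10, 2304: 10 days.
Total: 18 + 29 + 10 = 57 days.

57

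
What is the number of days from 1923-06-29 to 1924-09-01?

430

Day-of-year of June 29, 1923: 180.
Day-of-year of September 1, 1924: 245.
1923 has 365 days, so 365 − 180 = 185 days remain in 1923.
Total: 185 + 245 = 430 days.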